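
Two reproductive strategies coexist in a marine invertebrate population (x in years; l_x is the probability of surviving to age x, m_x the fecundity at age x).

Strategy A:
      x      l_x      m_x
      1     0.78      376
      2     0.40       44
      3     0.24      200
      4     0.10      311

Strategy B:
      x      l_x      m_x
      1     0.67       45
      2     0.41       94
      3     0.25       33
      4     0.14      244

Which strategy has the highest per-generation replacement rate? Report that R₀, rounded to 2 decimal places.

Strategy A: R₀ = 0.78×376 + 0.40×44 + 0.24×200 + 0.10×311 = 389.9800
Strategy B: R₀ = 0.67×45 + 0.41×94 + 0.25×33 + 0.14×244 = 111.1000
Highest R₀: strategy A with 389.9800.

389.98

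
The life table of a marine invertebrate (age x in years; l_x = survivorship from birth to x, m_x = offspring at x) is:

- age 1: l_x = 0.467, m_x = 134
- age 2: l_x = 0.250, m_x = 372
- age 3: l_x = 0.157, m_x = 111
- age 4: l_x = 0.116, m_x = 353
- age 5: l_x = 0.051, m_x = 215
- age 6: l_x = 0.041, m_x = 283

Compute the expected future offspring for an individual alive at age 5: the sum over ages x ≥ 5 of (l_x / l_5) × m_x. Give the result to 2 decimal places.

442.51

l_5 = 0.051. Conditional survival from age 5 to x is l_x / l_5.
  x=5: (0.051/0.051) × 215 = 215.0000
  x=6: (0.041/0.051) × 283 = 227.5098
Sum = 215.0000 + 227.5098 = 442.5098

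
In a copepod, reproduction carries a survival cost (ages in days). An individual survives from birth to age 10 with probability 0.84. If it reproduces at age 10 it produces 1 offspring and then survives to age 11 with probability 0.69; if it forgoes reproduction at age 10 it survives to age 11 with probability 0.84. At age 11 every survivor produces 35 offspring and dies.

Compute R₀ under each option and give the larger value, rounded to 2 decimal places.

breed at age 10: R₀ = 0.84 × (1 + 0.69 × 35) = 0.84 × 25.1500 = 21.1260
delay to age 11: R₀ = 0.84 × (0.84 × 35) = 0.84 × 29.4000 = 24.6960
Higher: delay to age 11 (24.6960).

24.70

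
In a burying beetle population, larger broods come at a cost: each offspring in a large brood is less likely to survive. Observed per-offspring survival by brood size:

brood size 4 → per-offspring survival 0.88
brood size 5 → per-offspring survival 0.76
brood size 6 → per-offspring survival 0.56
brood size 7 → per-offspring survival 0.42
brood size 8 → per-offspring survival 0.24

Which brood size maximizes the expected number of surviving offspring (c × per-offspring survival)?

5

Expected surviving offspring = c × s(c):
  c=4: 4 × 0.88 = 3.520
  c=5: 5 × 0.76 = 3.800
  c=6: 6 × 0.56 = 3.360
  c=7: 7 × 0.42 = 2.940
  c=8: 8 × 0.24 = 1.920
Maximum at c = 5 (3.800 surviving offspring).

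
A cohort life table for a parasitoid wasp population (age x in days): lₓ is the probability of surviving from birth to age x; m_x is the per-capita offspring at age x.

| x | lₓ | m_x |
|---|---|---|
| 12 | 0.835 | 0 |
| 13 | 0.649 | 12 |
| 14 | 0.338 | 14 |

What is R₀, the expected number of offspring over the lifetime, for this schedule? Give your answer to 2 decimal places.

R₀ = Σ lₓ m_x:
  age 12: 0.835 × 0 = 0.0000
  age 13: 0.649 × 12 = 7.7880
  age 14: 0.338 × 14 = 4.7320
R₀ = 0.0000 + 7.7880 + 4.7320 = 12.5200

12.52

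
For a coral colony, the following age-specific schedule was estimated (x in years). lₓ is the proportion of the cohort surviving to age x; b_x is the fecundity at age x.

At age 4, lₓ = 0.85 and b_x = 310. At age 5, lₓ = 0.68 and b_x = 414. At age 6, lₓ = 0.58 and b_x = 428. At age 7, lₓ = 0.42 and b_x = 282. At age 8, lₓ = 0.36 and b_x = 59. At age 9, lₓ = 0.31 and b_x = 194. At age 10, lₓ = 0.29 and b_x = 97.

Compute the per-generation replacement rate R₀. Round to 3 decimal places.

1021.210

R₀ = Σ lₓ b_x:
  age 4: 0.85 × 310 = 263.5000
  age 5: 0.68 × 414 = 281.5200
  age 6: 0.58 × 428 = 248.2400
  age 7: 0.42 × 282 = 118.4400
  age 8: 0.36 × 59 = 21.2400
  age 9: 0.31 × 194 = 60.1400
  age 10: 0.29 × 97 = 28.1300
R₀ = 263.5000 + 281.5200 + 248.2400 + 118.4400 + 21.2400 + 60.1400 + 28.1300 = 1021.2100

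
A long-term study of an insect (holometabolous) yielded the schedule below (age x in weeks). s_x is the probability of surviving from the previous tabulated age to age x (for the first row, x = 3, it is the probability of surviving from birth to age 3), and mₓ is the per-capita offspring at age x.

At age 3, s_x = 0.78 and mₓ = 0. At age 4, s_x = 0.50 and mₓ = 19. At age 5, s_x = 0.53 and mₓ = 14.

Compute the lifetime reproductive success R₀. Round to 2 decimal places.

10.30

Survivorship from birth: l_x = s_3·s_4·…·s_x.
  l_3 = 0.78000
  l_4 = 0.39000
  l_5 = 0.20670
R₀ = Σ l_x mₓ:
  age 3: 0.78000 × 0 = 0.0000
  age 4: 0.39000 × 19 = 7.4100
  age 5: 0.20670 × 14 = 2.8938
R₀ = 0.0000 + 7.4100 + 2.8938 = 10.3038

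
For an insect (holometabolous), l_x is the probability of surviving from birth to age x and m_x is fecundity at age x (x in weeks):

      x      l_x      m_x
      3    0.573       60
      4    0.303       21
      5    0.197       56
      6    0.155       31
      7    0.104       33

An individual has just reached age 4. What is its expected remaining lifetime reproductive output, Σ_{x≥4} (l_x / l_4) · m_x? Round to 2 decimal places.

84.59

l_4 = 0.303. Conditional survival from age 4 to x is l_x / l_4.
  x=4: (0.303/0.303) × 21 = 21.0000
  x=5: (0.197/0.303) × 56 = 36.4092
  x=6: (0.155/0.303) × 31 = 15.8581
  x=7: (0.104/0.303) × 33 = 11.3267
Sum = 21.0000 + 36.4092 + 15.8581 + 11.3267 = 84.5941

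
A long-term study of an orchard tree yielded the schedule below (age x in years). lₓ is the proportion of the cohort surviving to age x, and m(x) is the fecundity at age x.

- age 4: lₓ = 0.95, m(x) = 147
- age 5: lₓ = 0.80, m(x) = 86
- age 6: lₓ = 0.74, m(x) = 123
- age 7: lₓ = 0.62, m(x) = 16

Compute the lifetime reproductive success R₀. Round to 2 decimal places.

309.39

R₀ = Σ lₓ m(x):
  age 4: 0.95 × 147 = 139.6500
  age 5: 0.80 × 86 = 68.8000
  age 6: 0.74 × 123 = 91.0200
  age 7: 0.62 × 16 = 9.9200
R₀ = 139.6500 + 68.8000 + 91.0200 + 9.9200 = 309.3900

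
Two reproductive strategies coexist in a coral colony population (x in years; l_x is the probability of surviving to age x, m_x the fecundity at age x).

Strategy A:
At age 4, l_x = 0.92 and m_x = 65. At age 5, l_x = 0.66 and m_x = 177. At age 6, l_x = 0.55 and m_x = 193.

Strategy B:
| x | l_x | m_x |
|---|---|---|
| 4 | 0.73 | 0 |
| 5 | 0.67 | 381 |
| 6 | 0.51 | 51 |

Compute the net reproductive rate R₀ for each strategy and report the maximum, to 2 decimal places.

282.77

Strategy A: R₀ = 0.92×65 + 0.66×177 + 0.55×193 = 282.7700
Strategy B: R₀ = 0.73×0 + 0.67×381 + 0.51×51 = 281.2800
Highest R₀: strategy A with 282.7700.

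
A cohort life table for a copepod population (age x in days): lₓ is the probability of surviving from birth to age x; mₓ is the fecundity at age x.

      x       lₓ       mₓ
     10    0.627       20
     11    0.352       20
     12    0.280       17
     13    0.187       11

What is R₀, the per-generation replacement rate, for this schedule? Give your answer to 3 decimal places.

26.397

R₀ = Σ lₓ mₓ:
  age 10: 0.627 × 20 = 12.5400
  age 11: 0.352 × 20 = 7.0400
  age 12: 0.280 × 17 = 4.7600
  age 13: 0.187 × 11 = 2.0570
R₀ = 12.5400 + 7.0400 + 4.7600 + 2.0570 = 26.3970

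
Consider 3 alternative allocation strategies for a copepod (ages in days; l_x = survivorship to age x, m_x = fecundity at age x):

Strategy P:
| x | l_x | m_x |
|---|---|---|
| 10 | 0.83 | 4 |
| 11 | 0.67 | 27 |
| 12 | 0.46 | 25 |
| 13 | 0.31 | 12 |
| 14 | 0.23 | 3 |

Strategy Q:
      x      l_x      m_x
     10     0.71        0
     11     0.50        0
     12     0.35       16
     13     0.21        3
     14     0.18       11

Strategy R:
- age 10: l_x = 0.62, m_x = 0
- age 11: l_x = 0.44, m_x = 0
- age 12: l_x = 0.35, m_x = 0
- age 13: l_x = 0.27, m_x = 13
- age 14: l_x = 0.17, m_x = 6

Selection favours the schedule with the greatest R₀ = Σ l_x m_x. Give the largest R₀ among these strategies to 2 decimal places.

37.32

Strategy P: R₀ = 0.83×4 + 0.67×27 + 0.46×25 + 0.31×12 + 0.23×3 = 37.3200
Strategy Q: R₀ = 0.71×0 + 0.50×0 + 0.35×16 + 0.21×3 + 0.18×11 = 8.2100
Strategy R: R₀ = 0.62×0 + 0.44×0 + 0.35×0 + 0.27×13 + 0.17×6 = 4.5300
Highest R₀: strategy P with 37.3200.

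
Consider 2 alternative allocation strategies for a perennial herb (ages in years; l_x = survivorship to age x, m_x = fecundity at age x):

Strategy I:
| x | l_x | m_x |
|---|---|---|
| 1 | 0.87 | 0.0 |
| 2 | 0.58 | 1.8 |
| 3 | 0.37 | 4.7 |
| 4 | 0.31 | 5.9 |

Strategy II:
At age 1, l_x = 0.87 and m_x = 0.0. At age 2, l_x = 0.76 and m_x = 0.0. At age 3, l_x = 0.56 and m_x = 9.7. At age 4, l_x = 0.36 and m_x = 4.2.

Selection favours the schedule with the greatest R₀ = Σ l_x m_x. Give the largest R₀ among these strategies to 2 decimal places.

Strategy I: R₀ = 0.87×0.0 + 0.58×1.8 + 0.37×4.7 + 0.31×5.9 = 4.6120
Strategy II: R₀ = 0.87×0.0 + 0.76×0.0 + 0.56×9.7 + 0.36×4.2 = 6.9440
Highest R₀: strategy II with 6.9440.

6.94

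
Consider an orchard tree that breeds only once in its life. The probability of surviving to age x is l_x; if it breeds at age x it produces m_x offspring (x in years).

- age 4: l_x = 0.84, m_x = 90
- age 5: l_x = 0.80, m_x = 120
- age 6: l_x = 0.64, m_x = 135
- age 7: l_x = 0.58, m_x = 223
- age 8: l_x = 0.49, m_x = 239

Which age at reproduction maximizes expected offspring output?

Expected offspring if breeding at age x = l_x × m_x:
  age 4: 0.84 × 90 = 75.600
  age 5: 0.80 × 120 = 96.000
  age 6: 0.64 × 135 = 86.400
  age 7: 0.58 × 223 = 129.340
  age 8: 0.49 × 239 = 117.110
Maximum at age 7 (129.340).

7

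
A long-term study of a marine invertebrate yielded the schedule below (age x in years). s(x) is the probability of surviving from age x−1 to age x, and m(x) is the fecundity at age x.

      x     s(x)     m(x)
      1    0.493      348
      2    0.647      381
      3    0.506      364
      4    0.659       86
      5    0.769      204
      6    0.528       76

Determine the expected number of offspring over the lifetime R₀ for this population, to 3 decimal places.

380.956

Survivorship from birth: l_x = s_1·s_2·…·s_x.
  l_1 = 0.49300
  l_2 = 0.31897
  l_3 = 0.16140
  l_4 = 0.10636
  l_5 = 0.08179
  l_6 = 0.04319
R₀ = Σ l_x m(x):
  age 1: 0.49300 × 348 = 171.5640
  age 2: 0.31897 × 381 = 121.5276
  age 3: 0.16140 × 364 = 58.7496
  age 4: 0.10636 × 86 = 9.1470
  age 5: 0.08179 × 204 = 16.6852
  age 6: 0.04319 × 76 = 3.2824
R₀ = 171.5640 + 121.5276 + 58.7496 + 9.1470 + 16.6852 + 3.2824 = 380.9557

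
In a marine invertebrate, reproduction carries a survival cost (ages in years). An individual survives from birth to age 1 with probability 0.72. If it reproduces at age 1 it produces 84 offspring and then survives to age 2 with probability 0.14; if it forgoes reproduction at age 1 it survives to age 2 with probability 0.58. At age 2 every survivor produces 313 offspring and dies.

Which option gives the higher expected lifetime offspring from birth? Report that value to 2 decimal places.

breed at age 1: R₀ = 0.72 × (84 + 0.14 × 313) = 0.72 × 127.8200 = 92.0304
delay to age 2: R₀ = 0.72 × (0.58 × 313) = 0.72 × 181.5400 = 130.7088
Higher: delay to age 2 (130.7088).

130.71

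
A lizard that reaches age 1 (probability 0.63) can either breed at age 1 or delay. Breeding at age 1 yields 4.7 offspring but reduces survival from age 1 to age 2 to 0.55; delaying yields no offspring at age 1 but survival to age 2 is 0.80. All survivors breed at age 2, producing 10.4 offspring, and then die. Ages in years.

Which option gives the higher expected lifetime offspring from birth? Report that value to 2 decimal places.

6.56

breed at age 1: R₀ = 0.63 × (4.7 + 0.55 × 10.4) = 0.63 × 10.4200 = 6.5646
delay to age 2: R₀ = 0.63 × (0.80 × 10.4) = 0.63 × 8.3200 = 5.2416
Higher: breed at age 1 (6.5646).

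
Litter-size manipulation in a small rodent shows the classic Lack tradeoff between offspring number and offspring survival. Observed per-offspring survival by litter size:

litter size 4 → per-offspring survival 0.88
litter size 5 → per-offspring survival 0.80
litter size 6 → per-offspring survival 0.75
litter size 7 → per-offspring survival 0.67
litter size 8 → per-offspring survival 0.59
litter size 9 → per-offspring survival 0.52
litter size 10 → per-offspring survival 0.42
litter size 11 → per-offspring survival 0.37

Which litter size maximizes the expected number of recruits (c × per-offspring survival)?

Expected recruits = c × s(c):
  c=4: 4 × 0.88 = 3.520
  c=5: 5 × 0.80 = 4.000
  c=6: 6 × 0.75 = 4.500
  c=7: 7 × 0.67 = 4.690
  c=8: 8 × 0.59 = 4.720
  c=9: 9 × 0.52 = 4.680
  c=10: 10 × 0.42 = 4.200
  c=11: 11 × 0.37 = 4.070
Maximum at c = 8 (4.720 recruits).

8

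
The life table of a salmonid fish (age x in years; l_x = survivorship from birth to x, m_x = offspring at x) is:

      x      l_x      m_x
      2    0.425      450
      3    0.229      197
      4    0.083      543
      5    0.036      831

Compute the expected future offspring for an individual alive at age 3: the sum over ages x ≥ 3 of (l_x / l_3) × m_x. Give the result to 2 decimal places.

524.45

l_3 = 0.229. Conditional survival from age 3 to x is l_x / l_3.
  x=3: (0.229/0.229) × 197 = 197.0000
  x=4: (0.083/0.229) × 543 = 196.8079
  x=5: (0.036/0.229) × 831 = 130.6376
Sum = 197.0000 + 196.8079 + 130.6376 = 524.4454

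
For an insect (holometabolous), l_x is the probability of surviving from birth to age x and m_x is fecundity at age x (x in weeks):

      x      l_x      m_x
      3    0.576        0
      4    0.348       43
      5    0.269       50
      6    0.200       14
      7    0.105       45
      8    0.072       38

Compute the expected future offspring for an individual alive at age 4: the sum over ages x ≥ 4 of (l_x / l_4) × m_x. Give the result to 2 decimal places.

l_4 = 0.348. Conditional survival from age 4 to x is l_x / l_4.
  x=4: (0.348/0.348) × 43 = 43.0000
  x=5: (0.269/0.348) × 50 = 38.6494
  x=6: (0.200/0.348) × 14 = 8.0460
  x=7: (0.105/0.348) × 45 = 13.5776
  x=8: (0.072/0.348) × 38 = 7.8621
Sum = 43.0000 + 38.6494 + 8.0460 + 13.5776 + 7.8621 = 111.1351

111.14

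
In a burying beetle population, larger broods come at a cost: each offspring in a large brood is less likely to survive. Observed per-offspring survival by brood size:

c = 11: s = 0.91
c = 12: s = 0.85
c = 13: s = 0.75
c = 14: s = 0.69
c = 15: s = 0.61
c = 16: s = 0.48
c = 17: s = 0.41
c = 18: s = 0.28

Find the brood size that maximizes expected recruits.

12

Expected recruits = c × s(c):
  c=11: 11 × 0.91 = 10.010
  c=12: 12 × 0.85 = 10.200
  c=13: 13 × 0.75 = 9.750
  c=14: 14 × 0.69 = 9.660
  c=15: 15 × 0.61 = 9.150
  c=16: 16 × 0.48 = 7.680
  c=17: 17 × 0.41 = 6.970
  c=18: 18 × 0.28 = 5.040
Maximum at c = 12 (10.200 recruits).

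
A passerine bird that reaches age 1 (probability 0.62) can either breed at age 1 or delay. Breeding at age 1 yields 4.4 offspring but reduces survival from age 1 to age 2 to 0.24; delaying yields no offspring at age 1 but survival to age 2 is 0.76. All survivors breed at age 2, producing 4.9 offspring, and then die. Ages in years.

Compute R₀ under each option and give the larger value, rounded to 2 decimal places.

3.46

breed at age 1: R₀ = 0.62 × (4.4 + 0.24 × 4.9) = 0.62 × 5.5760 = 3.4571
delay to age 2: R₀ = 0.62 × (0.76 × 4.9) = 0.62 × 3.7240 = 2.3089
Higher: breed at age 1 (3.4571).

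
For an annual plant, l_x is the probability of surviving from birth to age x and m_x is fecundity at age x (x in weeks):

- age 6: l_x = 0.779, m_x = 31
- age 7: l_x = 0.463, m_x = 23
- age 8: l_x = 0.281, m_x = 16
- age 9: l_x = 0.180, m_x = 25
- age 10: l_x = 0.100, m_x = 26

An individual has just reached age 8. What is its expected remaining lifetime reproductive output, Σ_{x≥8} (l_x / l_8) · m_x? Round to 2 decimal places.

41.27

l_8 = 0.281. Conditional survival from age 8 to x is l_x / l_8.
  x=8: (0.281/0.281) × 16 = 16.0000
  x=9: (0.180/0.281) × 25 = 16.0142
  x=10: (0.100/0.281) × 26 = 9.2527
Sum = 16.0000 + 16.0142 + 9.2527 = 41.2669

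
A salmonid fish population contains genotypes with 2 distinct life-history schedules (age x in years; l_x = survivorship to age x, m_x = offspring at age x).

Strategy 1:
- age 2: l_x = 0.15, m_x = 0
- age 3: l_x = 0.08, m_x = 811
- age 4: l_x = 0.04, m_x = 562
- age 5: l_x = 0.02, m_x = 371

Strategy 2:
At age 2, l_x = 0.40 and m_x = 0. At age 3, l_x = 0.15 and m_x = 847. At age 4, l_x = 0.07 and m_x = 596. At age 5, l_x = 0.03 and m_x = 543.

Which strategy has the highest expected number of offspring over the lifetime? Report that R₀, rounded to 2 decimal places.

Strategy 1: R₀ = 0.15×0 + 0.08×811 + 0.04×562 + 0.02×371 = 94.7800
Strategy 2: R₀ = 0.40×0 + 0.15×847 + 0.07×596 + 0.03×543 = 185.0600
Highest R₀: strategy 2 with 185.0600.

185.06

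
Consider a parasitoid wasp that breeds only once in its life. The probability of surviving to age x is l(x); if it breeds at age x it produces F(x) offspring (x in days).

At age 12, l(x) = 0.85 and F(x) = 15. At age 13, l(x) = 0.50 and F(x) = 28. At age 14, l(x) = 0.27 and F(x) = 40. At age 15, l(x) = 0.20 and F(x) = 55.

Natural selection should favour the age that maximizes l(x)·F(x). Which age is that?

Expected offspring if breeding at age x = l(x) × F(x):
  age 12: 0.85 × 15 = 12.750
  age 13: 0.50 × 28 = 14.000
  age 14: 0.27 × 40 = 10.800
  age 15: 0.20 × 55 = 11.000
Maximum at age 13 (14.000).

13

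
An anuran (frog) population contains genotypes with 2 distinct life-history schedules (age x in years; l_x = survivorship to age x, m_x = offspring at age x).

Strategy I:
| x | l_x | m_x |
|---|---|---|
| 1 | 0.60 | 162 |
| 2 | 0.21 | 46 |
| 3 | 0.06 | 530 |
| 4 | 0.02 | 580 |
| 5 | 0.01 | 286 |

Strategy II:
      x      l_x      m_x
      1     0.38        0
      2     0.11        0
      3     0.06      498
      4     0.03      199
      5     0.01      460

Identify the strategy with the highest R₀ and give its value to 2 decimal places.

153.12

Strategy I: R₀ = 0.60×162 + 0.21×46 + 0.06×530 + 0.02×580 + 0.01×286 = 153.1200
Strategy II: R₀ = 0.38×0 + 0.11×0 + 0.06×498 + 0.03×199 + 0.01×460 = 40.4500
Highest R₀: strategy I with 153.1200.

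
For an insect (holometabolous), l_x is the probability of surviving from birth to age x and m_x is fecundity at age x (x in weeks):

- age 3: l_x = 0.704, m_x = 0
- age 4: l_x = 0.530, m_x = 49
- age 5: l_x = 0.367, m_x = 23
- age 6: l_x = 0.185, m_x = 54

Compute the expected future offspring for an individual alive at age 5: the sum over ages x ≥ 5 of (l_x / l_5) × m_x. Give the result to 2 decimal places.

l_5 = 0.367. Conditional survival from age 5 to x is l_x / l_5.
  x=5: (0.367/0.367) × 23 = 23.0000
  x=6: (0.185/0.367) × 54 = 27.2207
Sum = 23.0000 + 27.2207 = 50.2207

50.22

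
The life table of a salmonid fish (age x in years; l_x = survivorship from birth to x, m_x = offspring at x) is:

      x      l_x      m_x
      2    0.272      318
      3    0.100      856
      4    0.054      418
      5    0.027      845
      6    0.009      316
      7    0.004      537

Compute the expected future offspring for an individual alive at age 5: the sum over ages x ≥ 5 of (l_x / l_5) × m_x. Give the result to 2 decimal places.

l_5 = 0.027. Conditional survival from age 5 to x is l_x / l_5.
  x=5: (0.027/0.027) × 845 = 845.0000
  x=6: (0.009/0.027) × 316 = 105.3333
  x=7: (0.004/0.027) × 537 = 79.5556
Sum = 845.0000 + 105.3333 + 79.5556 = 1029.8889

1029.89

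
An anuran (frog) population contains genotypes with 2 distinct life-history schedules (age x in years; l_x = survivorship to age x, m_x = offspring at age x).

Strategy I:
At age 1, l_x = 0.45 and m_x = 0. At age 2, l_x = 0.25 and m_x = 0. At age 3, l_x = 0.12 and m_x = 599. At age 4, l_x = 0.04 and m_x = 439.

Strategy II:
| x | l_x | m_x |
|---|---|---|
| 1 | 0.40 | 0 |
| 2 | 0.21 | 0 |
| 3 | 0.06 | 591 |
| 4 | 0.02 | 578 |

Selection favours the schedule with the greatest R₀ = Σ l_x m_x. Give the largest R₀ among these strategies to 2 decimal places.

89.44

Strategy I: R₀ = 0.45×0 + 0.25×0 + 0.12×599 + 0.04×439 = 89.4400
Strategy II: R₀ = 0.40×0 + 0.21×0 + 0.06×591 + 0.02×578 = 47.0200
Highest R₀: strategy I with 89.4400.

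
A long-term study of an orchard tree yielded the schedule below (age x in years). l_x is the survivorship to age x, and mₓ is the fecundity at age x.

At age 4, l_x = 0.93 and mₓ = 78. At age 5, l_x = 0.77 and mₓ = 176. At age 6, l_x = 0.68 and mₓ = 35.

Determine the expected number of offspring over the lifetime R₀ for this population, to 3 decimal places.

231.860

R₀ = Σ l_x mₓ:
  age 4: 0.93 × 78 = 72.5400
  age 5: 0.77 × 176 = 135.5200
  age 6: 0.68 × 35 = 23.8000
R₀ = 72.5400 + 135.5200 + 23.8000 = 231.8600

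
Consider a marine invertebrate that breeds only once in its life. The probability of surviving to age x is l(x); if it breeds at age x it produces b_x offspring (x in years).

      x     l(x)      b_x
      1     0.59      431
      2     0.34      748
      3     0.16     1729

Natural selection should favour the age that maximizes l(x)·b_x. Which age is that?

3

Expected offspring if breeding at age x = l(x) × b_x:
  age 1: 0.59 × 431 = 254.290
  age 2: 0.34 × 748 = 254.320
  age 3: 0.16 × 1729 = 276.640
Maximum at age 3 (276.640).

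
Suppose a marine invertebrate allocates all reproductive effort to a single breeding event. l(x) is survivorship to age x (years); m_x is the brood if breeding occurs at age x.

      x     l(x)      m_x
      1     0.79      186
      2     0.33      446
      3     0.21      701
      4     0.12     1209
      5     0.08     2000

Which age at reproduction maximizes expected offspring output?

Expected offspring if breeding at age x = l(x) × m_x:
  age 1: 0.79 × 186 = 146.940
  age 2: 0.33 × 446 = 147.180
  age 3: 0.21 × 701 = 147.210
  age 4: 0.12 × 1209 = 145.080
  age 5: 0.08 × 2000 = 160.000
Maximum at age 5 (160.000).

5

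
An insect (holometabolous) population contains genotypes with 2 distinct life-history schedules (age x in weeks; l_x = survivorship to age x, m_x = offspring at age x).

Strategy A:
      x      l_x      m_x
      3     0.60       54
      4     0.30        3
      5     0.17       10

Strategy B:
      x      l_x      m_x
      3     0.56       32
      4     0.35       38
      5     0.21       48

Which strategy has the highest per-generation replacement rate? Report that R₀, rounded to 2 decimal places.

41.30

Strategy A: R₀ = 0.60×54 + 0.30×3 + 0.17×10 = 35.0000
Strategy B: R₀ = 0.56×32 + 0.35×38 + 0.21×48 = 41.3000
Highest R₀: strategy B with 41.3000.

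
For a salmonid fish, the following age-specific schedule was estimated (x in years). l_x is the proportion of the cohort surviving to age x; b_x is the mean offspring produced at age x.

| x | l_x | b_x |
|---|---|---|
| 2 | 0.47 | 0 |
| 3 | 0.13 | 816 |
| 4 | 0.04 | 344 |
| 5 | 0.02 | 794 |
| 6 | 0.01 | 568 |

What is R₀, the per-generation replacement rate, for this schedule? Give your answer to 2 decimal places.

141.40

R₀ = Σ l_x b_x:
  age 2: 0.47 × 0 = 0.0000
  age 3: 0.13 × 816 = 106.0800
  age 4: 0.04 × 344 = 13.7600
  age 5: 0.02 × 794 = 15.8800
  age 6: 0.01 × 568 = 5.6800
R₀ = 0.0000 + 106.0800 + 13.7600 + 15.8800 + 5.6800 = 141.4000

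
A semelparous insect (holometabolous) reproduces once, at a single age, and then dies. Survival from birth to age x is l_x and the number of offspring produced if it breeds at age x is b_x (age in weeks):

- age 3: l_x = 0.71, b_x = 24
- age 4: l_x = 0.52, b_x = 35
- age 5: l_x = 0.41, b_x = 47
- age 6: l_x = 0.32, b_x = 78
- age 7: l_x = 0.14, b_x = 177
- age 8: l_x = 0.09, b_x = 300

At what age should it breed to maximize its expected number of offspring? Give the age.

8

Expected offspring if breeding at age x = l_x × b_x:
  age 3: 0.71 × 24 = 17.040
  age 4: 0.52 × 35 = 18.200
  age 5: 0.41 × 47 = 19.270
  age 6: 0.32 × 78 = 24.960
  age 7: 0.14 × 177 = 24.780
  age 8: 0.09 × 300 = 27.000
Maximum at age 8 (27.000).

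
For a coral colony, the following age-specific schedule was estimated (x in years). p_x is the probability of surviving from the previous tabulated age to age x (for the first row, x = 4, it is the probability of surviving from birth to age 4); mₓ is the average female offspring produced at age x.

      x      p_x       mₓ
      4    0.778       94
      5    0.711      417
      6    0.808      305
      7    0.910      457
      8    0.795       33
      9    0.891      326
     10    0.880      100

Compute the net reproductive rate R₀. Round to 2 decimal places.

755.94

Survivorship from birth: l_x = p_4·p_5·…·p_x.
  l_4 = 0.77800
  l_5 = 0.55316
  l_6 = 0.44695
  l_7 = 0.40673
  l_8 = 0.32335
  l_9 = 0.28810
  l_10 = 0.25353
R₀ = Σ l_x mₓ:
  age 4: 0.77800 × 94 = 73.1320
  age 5: 0.55316 × 417 = 230.6677
  age 6: 0.44695 × 305 = 136.3197
  age 7: 0.40673 × 457 = 185.8756
  age 8: 0.32335 × 33 = 10.6706
  age 9: 0.28810 × 326 = 93.9206
  age 10: 0.25353 × 100 = 25.3530
R₀ = 73.1320 + 230.6677 + 136.3197 + 185.8756 + 10.6706 + 93.9206 + 25.3530 = 755.9392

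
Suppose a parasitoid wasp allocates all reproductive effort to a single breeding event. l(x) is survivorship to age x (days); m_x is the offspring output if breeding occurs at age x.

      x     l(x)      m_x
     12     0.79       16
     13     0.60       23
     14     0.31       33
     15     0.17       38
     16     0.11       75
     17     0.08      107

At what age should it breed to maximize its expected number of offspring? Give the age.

Expected offspring if breeding at age x = l(x) × m_x:
  age 12: 0.79 × 16 = 12.640
  age 13: 0.60 × 23 = 13.800
  age 14: 0.31 × 33 = 10.230
  age 15: 0.17 × 38 = 6.460
  age 16: 0.11 × 75 = 8.250
  age 17: 0.08 × 107 = 8.560
Maximum at age 13 (13.800).

13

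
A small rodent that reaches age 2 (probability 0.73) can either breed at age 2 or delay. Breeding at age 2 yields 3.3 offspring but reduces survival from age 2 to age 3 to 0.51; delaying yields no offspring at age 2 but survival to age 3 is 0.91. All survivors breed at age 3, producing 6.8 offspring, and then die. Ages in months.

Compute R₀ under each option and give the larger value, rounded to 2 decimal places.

breed at age 2: R₀ = 0.73 × (3.3 + 0.51 × 6.8) = 0.73 × 6.7680 = 4.9406
delay to age 3: R₀ = 0.73 × (0.91 × 6.8) = 0.73 × 6.1880 = 4.5172
Higher: breed at age 2 (4.9406).

4.94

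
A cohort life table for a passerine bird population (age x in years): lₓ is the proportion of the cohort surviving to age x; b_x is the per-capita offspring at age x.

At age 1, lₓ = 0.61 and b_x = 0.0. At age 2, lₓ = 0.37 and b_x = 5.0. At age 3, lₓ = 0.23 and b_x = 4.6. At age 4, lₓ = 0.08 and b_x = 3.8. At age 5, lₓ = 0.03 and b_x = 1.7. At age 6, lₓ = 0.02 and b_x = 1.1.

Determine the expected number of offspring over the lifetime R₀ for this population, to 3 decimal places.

R₀ = Σ lₓ b_x:
  age 1: 0.61 × 0.0 = 0.0000
  age 2: 0.37 × 5.0 = 1.8500
  age 3: 0.23 × 4.6 = 1.0580
  age 4: 0.08 × 3.8 = 0.3040
  age 5: 0.03 × 1.7 = 0.0510
  age 6: 0.02 × 1.1 = 0.0220
R₀ = 0.0000 + 1.8500 + 1.0580 + 0.3040 + 0.0510 + 0.0220 = 3.2850

3.285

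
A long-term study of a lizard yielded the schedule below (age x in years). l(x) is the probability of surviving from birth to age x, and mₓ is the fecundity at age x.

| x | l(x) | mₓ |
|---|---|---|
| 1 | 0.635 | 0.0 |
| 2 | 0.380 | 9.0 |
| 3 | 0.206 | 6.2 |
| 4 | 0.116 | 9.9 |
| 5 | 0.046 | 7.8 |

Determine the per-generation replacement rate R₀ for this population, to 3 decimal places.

R₀ = Σ l(x) mₓ:
  age 1: 0.635 × 0.0 = 0.0000
  age 2: 0.380 × 9.0 = 3.4200
  age 3: 0.206 × 6.2 = 1.2772
  age 4: 0.116 × 9.9 = 1.1484
  age 5: 0.046 × 7.8 = 0.3588
R₀ = 0.0000 + 3.4200 + 1.2772 + 1.1484 + 0.3588 = 6.2044

6.204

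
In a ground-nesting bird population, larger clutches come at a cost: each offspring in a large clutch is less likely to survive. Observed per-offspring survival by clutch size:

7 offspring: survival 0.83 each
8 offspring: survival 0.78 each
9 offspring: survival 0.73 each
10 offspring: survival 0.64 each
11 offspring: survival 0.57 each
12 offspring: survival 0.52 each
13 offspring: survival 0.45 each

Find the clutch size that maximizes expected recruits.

9

Expected recruits = c × s(c):
  c=7: 7 × 0.83 = 5.810
  c=8: 8 × 0.78 = 6.240
  c=9: 9 × 0.73 = 6.570
  c=10: 10 × 0.64 = 6.400
  c=11: 11 × 0.57 = 6.270
  c=12: 12 × 0.52 = 6.240
  c=13: 13 × 0.45 = 5.850
Maximum at c = 9 (6.570 recruits).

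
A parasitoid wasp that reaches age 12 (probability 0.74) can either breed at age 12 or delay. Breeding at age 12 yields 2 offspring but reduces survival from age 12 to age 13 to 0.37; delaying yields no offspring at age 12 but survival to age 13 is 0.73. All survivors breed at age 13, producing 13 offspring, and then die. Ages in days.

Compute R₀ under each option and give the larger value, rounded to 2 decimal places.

breed at age 12: R₀ = 0.74 × (2 + 0.37 × 13) = 0.74 × 6.8100 = 5.0394
delay to age 13: R₀ = 0.74 × (0.73 × 13) = 0.74 × 9.4900 = 7.0226
Higher: delay to age 13 (7.0226).

7.02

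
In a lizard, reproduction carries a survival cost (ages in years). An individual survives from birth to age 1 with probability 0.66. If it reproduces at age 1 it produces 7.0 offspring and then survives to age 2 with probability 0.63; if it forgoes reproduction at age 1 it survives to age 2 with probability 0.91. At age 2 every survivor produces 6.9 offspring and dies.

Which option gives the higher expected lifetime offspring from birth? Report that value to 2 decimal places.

7.49

breed at age 1: R₀ = 0.66 × (7.0 + 0.63 × 6.9) = 0.66 × 11.3470 = 7.4890
delay to age 2: R₀ = 0.66 × (0.91 × 6.9) = 0.66 × 6.2790 = 4.1441
Higher: breed at age 1 (7.4890).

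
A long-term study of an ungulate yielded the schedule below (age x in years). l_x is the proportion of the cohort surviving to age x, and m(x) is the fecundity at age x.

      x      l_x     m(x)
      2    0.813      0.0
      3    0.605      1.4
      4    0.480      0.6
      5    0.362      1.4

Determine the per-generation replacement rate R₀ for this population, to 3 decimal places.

R₀ = Σ l_x m(x):
  age 2: 0.813 × 0.0 = 0.0000
  age 3: 0.605 × 1.4 = 0.8470
  age 4: 0.480 × 0.6 = 0.2880
  age 5: 0.362 × 1.4 = 0.5068
R₀ = 0.0000 + 0.8470 + 0.2880 + 0.5068 = 1.6418

1.642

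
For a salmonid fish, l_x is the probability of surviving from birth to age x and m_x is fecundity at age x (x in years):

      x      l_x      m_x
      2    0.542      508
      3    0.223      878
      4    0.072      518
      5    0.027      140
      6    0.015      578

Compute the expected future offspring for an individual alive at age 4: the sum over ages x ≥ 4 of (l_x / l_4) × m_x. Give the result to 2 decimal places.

690.92

l_4 = 0.072. Conditional survival from age 4 to x is l_x / l_4.
  x=4: (0.072/0.072) × 518 = 518.0000
  x=5: (0.027/0.072) × 140 = 52.5000
  x=6: (0.015/0.072) × 578 = 120.4167
Sum = 518.0000 + 52.5000 + 120.4167 = 690.9167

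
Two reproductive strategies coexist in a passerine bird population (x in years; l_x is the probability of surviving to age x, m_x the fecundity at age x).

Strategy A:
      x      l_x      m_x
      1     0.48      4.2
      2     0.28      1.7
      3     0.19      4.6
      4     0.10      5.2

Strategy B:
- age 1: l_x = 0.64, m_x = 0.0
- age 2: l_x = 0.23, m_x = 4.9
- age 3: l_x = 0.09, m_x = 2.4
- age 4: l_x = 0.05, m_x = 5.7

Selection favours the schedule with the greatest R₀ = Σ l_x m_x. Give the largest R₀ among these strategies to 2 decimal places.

Strategy A: R₀ = 0.48×4.2 + 0.28×1.7 + 0.19×4.6 + 0.10×5.2 = 3.8860
Strategy B: R₀ = 0.64×0.0 + 0.23×4.9 + 0.09×2.4 + 0.05×5.7 = 1.6280
Highest R₀: strategy A with 3.8860.

3.89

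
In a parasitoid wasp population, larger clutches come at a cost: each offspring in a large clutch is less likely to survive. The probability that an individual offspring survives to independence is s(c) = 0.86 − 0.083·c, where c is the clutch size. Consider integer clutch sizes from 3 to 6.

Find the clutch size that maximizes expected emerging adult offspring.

Expected emerging adult offspring = c × s(c):
  c=3: 3 × 0.611 = 1.833
  c=4: 4 × 0.528 = 2.112
  c=5: 5 × 0.445 = 2.225
  c=6: 6 × 0.362 = 2.172
Maximum at c = 5 (2.225 emerging adult offspring).

5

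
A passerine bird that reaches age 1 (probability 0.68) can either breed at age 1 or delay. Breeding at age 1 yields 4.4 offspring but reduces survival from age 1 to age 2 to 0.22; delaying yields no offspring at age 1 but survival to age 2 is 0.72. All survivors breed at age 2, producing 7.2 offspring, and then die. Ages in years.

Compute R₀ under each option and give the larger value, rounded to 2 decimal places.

breed at age 1: R₀ = 0.68 × (4.4 + 0.22 × 7.2) = 0.68 × 5.9840 = 4.0691
delay to age 2: R₀ = 0.68 × (0.72 × 7.2) = 0.68 × 5.1840 = 3.5251
Higher: breed at age 1 (4.0691).

4.07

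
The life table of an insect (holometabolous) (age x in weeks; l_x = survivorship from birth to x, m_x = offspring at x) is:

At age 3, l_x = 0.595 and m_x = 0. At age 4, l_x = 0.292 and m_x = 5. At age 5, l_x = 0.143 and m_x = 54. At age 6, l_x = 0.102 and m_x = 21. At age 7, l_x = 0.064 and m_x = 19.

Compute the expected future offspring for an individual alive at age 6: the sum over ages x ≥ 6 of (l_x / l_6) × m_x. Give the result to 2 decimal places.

l_6 = 0.102. Conditional survival from age 6 to x is l_x / l_6.
  x=6: (0.102/0.102) × 21 = 21.0000
  x=7: (0.064/0.102) × 19 = 11.9216
Sum = 21.0000 + 11.9216 = 32.9216

32.92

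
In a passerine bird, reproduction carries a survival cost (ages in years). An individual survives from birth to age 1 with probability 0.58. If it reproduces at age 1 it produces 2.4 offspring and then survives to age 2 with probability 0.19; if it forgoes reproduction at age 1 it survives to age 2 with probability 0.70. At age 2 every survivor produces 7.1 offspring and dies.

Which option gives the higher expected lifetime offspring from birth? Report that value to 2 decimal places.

2.88

breed at age 1: R₀ = 0.58 × (2.4 + 0.19 × 7.1) = 0.58 × 3.7490 = 2.1744
delay to age 2: R₀ = 0.58 × (0.70 × 7.1) = 0.58 × 4.9700 = 2.8826
Higher: delay to age 2 (2.8826).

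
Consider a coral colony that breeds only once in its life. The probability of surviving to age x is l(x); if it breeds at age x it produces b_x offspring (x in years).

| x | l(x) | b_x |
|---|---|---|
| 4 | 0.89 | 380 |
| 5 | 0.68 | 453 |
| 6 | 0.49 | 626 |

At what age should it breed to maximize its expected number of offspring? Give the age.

4

Expected offspring if breeding at age x = l(x) × b_x:
  age 4: 0.89 × 380 = 338.200
  age 5: 0.68 × 453 = 308.040
  age 6: 0.49 × 626 = 306.740
Maximum at age 4 (338.200).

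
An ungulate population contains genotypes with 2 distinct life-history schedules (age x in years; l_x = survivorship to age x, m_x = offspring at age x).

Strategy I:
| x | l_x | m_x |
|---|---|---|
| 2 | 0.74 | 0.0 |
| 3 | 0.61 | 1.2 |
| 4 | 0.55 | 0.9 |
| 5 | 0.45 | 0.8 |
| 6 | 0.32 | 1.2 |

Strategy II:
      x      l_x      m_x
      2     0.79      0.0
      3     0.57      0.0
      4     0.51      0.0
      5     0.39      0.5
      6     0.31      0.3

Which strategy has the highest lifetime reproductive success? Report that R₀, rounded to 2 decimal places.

Strategy I: R₀ = 0.74×0.0 + 0.61×1.2 + 0.55×0.9 + 0.45×0.8 + 0.32×1.2 = 1.9710
Strategy II: R₀ = 0.79×0.0 + 0.57×0.0 + 0.51×0.0 + 0.39×0.5 + 0.31×0.3 = 0.2880
Highest R₀: strategy I with 1.9710.

1.97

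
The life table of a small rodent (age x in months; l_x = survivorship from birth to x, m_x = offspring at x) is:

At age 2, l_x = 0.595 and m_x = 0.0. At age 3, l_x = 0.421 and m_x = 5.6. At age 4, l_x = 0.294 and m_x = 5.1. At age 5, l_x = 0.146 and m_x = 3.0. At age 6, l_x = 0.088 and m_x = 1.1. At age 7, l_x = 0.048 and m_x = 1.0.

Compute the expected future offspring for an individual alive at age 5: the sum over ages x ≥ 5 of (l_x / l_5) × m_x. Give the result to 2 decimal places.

l_5 = 0.146. Conditional survival from age 5 to x is l_x / l_5.
  x=5: (0.146/0.146) × 3.0 = 3.0000
  x=6: (0.088/0.146) × 1.1 = 0.6630
  x=7: (0.048/0.146) × 1.0 = 0.3288
Sum = 3.0000 + 0.6630 + 0.3288 = 3.9918

3.99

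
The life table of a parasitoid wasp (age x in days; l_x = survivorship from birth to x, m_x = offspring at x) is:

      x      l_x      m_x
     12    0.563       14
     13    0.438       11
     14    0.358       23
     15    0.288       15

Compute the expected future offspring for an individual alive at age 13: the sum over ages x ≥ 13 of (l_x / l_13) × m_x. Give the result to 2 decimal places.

l_13 = 0.438. Conditional survival from age 13 to x is l_x / l_13.
  x=13: (0.438/0.438) × 11 = 11.0000
  x=14: (0.358/0.438) × 23 = 18.7991
  x=15: (0.288/0.438) × 15 = 9.8630
Sum = 11.0000 + 18.7991 + 9.8630 = 39.6621

39.66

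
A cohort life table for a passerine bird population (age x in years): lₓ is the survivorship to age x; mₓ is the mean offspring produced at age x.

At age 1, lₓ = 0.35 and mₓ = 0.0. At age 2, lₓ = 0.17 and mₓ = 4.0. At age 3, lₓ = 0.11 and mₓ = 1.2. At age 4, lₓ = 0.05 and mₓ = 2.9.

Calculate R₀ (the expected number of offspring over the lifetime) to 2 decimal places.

R₀ = Σ lₓ mₓ:
  age 1: 0.35 × 0.0 = 0.0000
  age 2: 0.17 × 4.0 = 0.6800
  age 3: 0.11 × 1.2 = 0.1320
  age 4: 0.05 × 2.9 = 0.1450
R₀ = 0.0000 + 0.6800 + 0.1320 + 0.1450 = 0.9570

0.96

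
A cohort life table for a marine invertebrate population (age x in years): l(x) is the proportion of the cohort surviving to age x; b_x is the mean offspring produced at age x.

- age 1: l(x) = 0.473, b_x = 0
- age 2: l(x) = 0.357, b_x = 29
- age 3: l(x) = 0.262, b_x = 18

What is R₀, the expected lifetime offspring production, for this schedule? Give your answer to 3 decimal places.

R₀ = Σ l(x) b_x:
  age 1: 0.473 × 0 = 0.0000
  age 2: 0.357 × 29 = 10.3530
  age 3: 0.262 × 18 = 4.7160
R₀ = 0.0000 + 10.3530 + 4.7160 = 15.0690

15.069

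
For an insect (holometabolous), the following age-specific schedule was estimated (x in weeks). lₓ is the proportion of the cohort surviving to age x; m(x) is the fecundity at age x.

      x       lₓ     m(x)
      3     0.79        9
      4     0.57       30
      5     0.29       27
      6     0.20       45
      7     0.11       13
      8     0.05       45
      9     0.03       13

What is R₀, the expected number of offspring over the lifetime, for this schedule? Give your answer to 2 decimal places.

45.11

R₀ = Σ lₓ m(x):
  age 3: 0.79 × 9 = 7.1100
  age 4: 0.57 × 30 = 17.1000
  age 5: 0.29 × 27 = 7.8300
  age 6: 0.20 × 45 = 9.0000
  age 7: 0.11 × 13 = 1.4300
  age 8: 0.05 × 45 = 2.2500
  age 9: 0.03 × 13 = 0.3900
R₀ = 7.1100 + 17.1000 + 7.8300 + 9.0000 + 1.4300 + 2.2500 + 0.3900 = 45.1100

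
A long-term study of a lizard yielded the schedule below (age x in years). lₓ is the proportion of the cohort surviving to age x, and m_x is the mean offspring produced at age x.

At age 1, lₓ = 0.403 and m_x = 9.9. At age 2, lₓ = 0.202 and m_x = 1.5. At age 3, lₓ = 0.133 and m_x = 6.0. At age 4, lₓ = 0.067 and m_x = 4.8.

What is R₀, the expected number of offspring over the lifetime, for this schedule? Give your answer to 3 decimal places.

R₀ = Σ lₓ m_x:
  age 1: 0.403 × 9.9 = 3.9897
  age 2: 0.202 × 1.5 = 0.3030
  age 3: 0.133 × 6.0 = 0.7980
  age 4: 0.067 × 4.8 = 0.3216
R₀ = 3.9897 + 0.3030 + 0.7980 + 0.3216 = 5.4123

5.412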